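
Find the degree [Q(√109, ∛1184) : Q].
[Q(√109, ∛1184) : Q] = 6

Let L = Q(√109, ∛1184). Since Q(√109) ⊂ L and [Q(√109):Q] = 2, the tower law gives 2 | [L:Q]. Likewise Q(∛1184) ⊂ L with [Q(∛1184):Q] = 3 (because 1184 is not a perfect cube), so 3 | [L:Q]. As gcd(2,3) = 1, [L:Q] is divisible by 6. Conversely L is generated over Q by √109 and ∛1184, so [L:Q] ≤ 2·3 = 6. Therefore [Q(√109, ∛1184) : Q] = 6.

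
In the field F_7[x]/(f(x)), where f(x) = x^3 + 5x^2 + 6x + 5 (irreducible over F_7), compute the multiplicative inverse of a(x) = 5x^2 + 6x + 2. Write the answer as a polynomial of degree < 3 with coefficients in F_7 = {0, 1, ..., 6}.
a(x)^(-1) ≡ 4x^2 + 5x + 6 (mod f(x))

Since f is irreducible over F_7, F_7[x]/(f) is a field and a(x) ≠ 0 has an inverse. Apply the extended Euclidean algorithm to f(x) and a(x) in F_7[x]: f(x) = (3x + 3)·a(x) + (3x + 6);  a(x) = (4x + 1)·(3x + 6) + (3). The last nonzero remainder is the constant 3 = gcd(f, a) in F_7. Back-substituting through the division chain expresses 3 = s(x)·a(x) + t(x)·f(x) with s(x) ≡ 5x^2 + x + 4 (mod f), so (5x^2 + x + 4)·a(x) ≡ 3 (mod f). Multiplying by 3^(-1) ≡ 5 in F_7 gives a(x)^(-1) ≡ 5·(5x^2 + x + 4) ≡ 4x^2 + 5x + 6 (mod f). Check: (5x^2 + 6x + 2)·(4x^2 + 5x + 6) = 6x^4 + 5x^2 + 4x + 5 ≡ 1 (mod x^3 + 5x^2 + 6x + 5).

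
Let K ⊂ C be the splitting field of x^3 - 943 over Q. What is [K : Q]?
[K : Q] = 6

The roots of x^3 - 943 are ∛943, ω∛943, ω^2∛943 where ω = e^(2πi/3) is a primitive cube root of unity, so K = Q(∛943, ω). Now [Q(∛943):Q] = 3 (since 943 is not a perfect cube, x^3 - 943 is irreducible) and [Q(ω):Q] = 2. Both 2 and 3 divide [K:Q], and [K:Q] ≤ 3·2 = 6, so [K:Q] = 6. (Equivalently: Q(∛943) ⊂ R but ω ∉ R, so [K : Q(∛943)] = 2.)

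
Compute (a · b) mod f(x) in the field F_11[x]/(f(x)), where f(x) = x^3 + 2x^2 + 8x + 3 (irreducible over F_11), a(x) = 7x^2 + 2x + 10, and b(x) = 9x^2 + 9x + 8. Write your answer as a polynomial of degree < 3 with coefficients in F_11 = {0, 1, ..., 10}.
a · b ≡ 3x^2 + 2x + 6 (mod f(x))

Multiply in F_11[x]: a(x)·b(x) = (7x^2 + 2x + 10)·(9x^2 + 9x + 8) = 8x^4 + 4x^3 + 10x^2 + 7x + 3. This has degree ≥ 3, so divide by f(x) over F_11: 8x^4 + 4x^3 + 10x^2 + 7x + 3 = (8x + 10)·(x^3 + 2x^2 + 8x + 3) + (3x^2 + 2x + 6). Hence a·b ≡ 3x^2 + 2x + 6 (mod f). (F_11[x]/(f) is a field with 11^3 = 1331 elements since f is irreducible of degree 3.)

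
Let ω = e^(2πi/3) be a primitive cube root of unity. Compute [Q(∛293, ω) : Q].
[Q(∛293, ω) : Q] = 6

[Q(∛293):Q] = 3 (min poly x^3 - 293, irreducible since 293 is not a perfect cube). [Q(ω):Q] = 2 (min poly x^2 + x + 1). Since Q(∛293) ⊂ R and ω ∉ R, we have ω ∉ Q(∛293), so x^2 + x + 1 remains irreducible over Q(∛293) and [Q(∛293, ω) : Q(∛293)] = 2. By the tower law, [Q(∛293, ω) : Q] = 3 · 2 = 6. (In fact Q(∛293, ω) is the splitting field of x^3 - 293 over Q.)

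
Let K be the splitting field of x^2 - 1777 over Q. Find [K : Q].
[K : Q] = 2

f(x) = x^2 - 1777 factors as (x - √1777)(x + √1777). The splitting field is K = Q(√1777). Since 1777 is squarefree and > 1, it is not a perfect square, so x^2 - 1777 is irreducible over Q and [Q(√1777) : Q] = 2. Hence [K : Q] = 2.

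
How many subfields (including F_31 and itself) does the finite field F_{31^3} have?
F_{31^3} has 2 subfields

The subfields of F_{p^n} are exactly the fields F_{p^d} for d | n (each is the fixed field of the unique index-d subgroup of Gal(F_{p^n}/F_p) ≅ Z/nZ). The divisors of n = 3 are {1, 3}, giving 2 subfields: F_{31^1}, F_{31^3}.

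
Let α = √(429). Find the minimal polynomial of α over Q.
m_α(x) = x^2 - 429

α satisfies α^2 - 429 = 0, so x^2 - 429 annihilates α. Since d = 429 is squarefree and ≠ 1, it is not a perfect square in Q, so x^2 - 429 has no rational root and is therefore irreducible over Q (a degree-2 polynomial over a field is irreducible iff it has no root). Hence m_α(x) = x^2 - 429.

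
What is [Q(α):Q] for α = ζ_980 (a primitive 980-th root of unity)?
[Q(α):Q] = 336

The minimal polynomial of ζ_980 over Q is the 980-th cyclotomic polynomial Φ_980(x), which is irreducible over Q and has degree φ(980) = 336. Hence [Q(α):Q] = φ(980) = 336.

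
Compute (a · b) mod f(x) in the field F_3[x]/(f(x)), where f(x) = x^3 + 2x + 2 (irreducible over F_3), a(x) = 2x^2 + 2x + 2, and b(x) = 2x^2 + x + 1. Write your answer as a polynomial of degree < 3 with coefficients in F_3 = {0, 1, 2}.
a · b ≡ 2x + 2 (mod f(x))

Multiply in F_3[x]: a(x)·b(x) = (2x^2 + 2x + 2)·(2x^2 + x + 1) = x^4 + 2x^2 + x + 2. This has degree ≥ 3, so divide by f(x) over F_3: x^4 + 2x^2 + x + 2 = (x)·(x^3 + 2x + 2) + (2x + 2). Hence a·b ≡ 2x + 2 (mod f). (F_3[x]/(f) is a field with 3^3 = 27 elements since f is irreducible of degree 3.)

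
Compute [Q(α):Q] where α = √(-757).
[Q(α):Q] = 2

[Q(α):Q] equals the degree of the minimal polynomial of α. Here α^2 = -757 and x^2 + 757 is irreducible (d = -757 is squarefree, ≠ 1, hence not a square), so deg(m_α) = 2. Thus [Q(α):Q] = 2.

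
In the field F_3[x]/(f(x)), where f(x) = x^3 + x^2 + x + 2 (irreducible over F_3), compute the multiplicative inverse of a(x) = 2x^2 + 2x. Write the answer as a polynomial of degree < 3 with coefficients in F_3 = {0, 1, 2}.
a(x)^(-1) ≡ x^2 + 2x + 1 (mod f(x))

Since f is irreducible over F_3, F_3[x]/(f) is a field and a(x) ≠ 0 has an inverse. Apply the extended Euclidean algorithm to f(x) and a(x) in F_3[x]: f(x) = (2x)·a(x) + (x + 2);  a(x) = (2x + 1)·(x + 2) + (1). The last nonzero remainder is the constant 1 = gcd(f, a) in F_3. Back-substituting through the division chain expresses 1 = s(x)·a(x) + t(x)·f(x) with s(x) ≡ x^2 + 2x + 1 (mod f), so a(x)^(-1) ≡ s(x) = x^2 + 2x + 1 (mod f). Check: (2x^2 + 2x)·(x^2 + 2x + 1) = 2x^4 + 2x ≡ 1 (mod x^3 + x^2 + x + 2).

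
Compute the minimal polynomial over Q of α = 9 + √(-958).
m_α(x) = x^2 - 18x + 1039

From α - 9 = √(-958), squaring gives (α - 9)^2 = -958, i.e. α^2 - 18α + 81 = -958, so α^2 - 18α + 1039 = 0. The discriminant of x^2 - 18x + 1039 is (-18)^2 - 4·(1039) = 324 - 4156 = -3832, and 4·(-958) is not a perfect square in Q since -958 is squarefree and ≠ 1. Hence x^2 - 18x + 1039 is irreducible over Q and is the minimal polynomial of α.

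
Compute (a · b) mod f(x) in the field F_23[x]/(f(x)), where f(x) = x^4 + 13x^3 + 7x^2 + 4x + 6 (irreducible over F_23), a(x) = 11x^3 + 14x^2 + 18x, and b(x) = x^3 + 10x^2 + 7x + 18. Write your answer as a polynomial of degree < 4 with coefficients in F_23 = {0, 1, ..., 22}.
a · b ≡ 15x^3 + 14x^2 + 14x + 8 (mod f(x))

Multiply in F_23[x]: a(x)·b(x) = (11x^3 + 14x^2 + 18x)·(x^3 + 10x^2 + 7x + 18) = 11x^6 + 9x^5 + 5x^4 + 16x^3 + 10x^2 + 2x. This has degree ≥ 4, so divide by f(x) over F_23: 11x^6 + 9x^5 + 5x^4 + 16x^3 + 10x^2 + 2x = (11x^2 + 4x + 14)·(x^4 + 13x^3 + 7x^2 + 4x + 6) + (15x^3 + 14x^2 + 14x + 8). Hence a·b ≡ 15x^3 + 14x^2 + 14x + 8 (mod f). (F_23[x]/(f) is a field with 23^4 = 279841 elements since f is irreducible of degree 4.)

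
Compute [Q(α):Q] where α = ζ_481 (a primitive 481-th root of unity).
[Q(α):Q] = 432

The minimal polynomial of ζ_481 over Q is the 481-th cyclotomic polynomial Φ_481(x), which is irreducible over Q and has degree φ(481) = 432. Hence [Q(α):Q] = φ(481) = 432.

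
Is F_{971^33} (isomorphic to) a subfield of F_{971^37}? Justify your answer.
No: F_{971^33} is not a subfield of F_{971^37}

F_{p^m} embeds in F_{p^n} iff m | n. Here 33 ∤ 37 (since 37 = 1·33 + 4 with remainder 4 ≠ 0), so F_{971^33} is not a subfield of F_{971^37}. Equivalently: if it were, the tower law would give 33 = [F_{971^33}:F_971] dividing [F_{971^37}:F_971] = 37, contradiction.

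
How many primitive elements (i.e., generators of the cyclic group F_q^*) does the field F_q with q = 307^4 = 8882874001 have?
There are φ(8882874000) = 1548288000 primitive elements

F_q^* is cyclic of order q - 1 = 8882874000. A cyclic group of order m has exactly φ(m) generators. Here m = 8882874000 = 2^4 · 3^2 · 5^3 · 7 · 11 · 13 · 17 · 29, so the number of primitive elements is φ(8882874000) = 1548288000.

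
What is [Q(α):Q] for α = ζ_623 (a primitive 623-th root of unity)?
[Q(α):Q] = 528

The minimal polynomial of ζ_623 over Q is the 623-th cyclotomic polynomial Φ_623(x), which is irreducible over Q and has degree φ(623) = 528. Hence [Q(α):Q] = φ(623) = 528.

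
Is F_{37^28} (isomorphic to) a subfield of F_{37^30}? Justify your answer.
No: F_{37^28} is not a subfield of F_{37^30}

F_{p^m} embeds in F_{p^n} iff m | n. Here 28 ∤ 30 (since 30 = 1·28 + 2 with remainder 2 ≠ 0), so F_{37^28} is not a subfield of F_{37^30}. Equivalently: if it were, the tower law would give 28 = [F_{37^28}:F_37] dividing [F_{37^30}:F_37] = 30, contradiction.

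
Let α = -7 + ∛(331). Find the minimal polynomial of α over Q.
m_α(x) = x^3 + 21x^2 + 147x + 12

Set β = α + 7 = ∛(331), so β^3 = 331. Then (α + 7)^3 - 331 = 0, i.e. α is a root of g(x) = (x + 7)^3 - 331 = x^3 + 21x^2 + 147x + 12. Since g(x) = h(x + 7) where h(x) = x^3 - 331, and h is irreducible over Q (because 331 is not a perfect cube, so h has no rational root, and a monic cubic with no rational root is irreducible), g is also irreducible (irreducibility is preserved under the substitution x → x + 7). Hence m_α(x) = x^3 + 21x^2 + 147x + 12.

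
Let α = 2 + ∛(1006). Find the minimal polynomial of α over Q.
m_α(x) = x^3 - 6x^2 + 12x - 1014

Set β = α - 2 = ∛(1006), so β^3 = 1006. Then (α - 2)^3 - 1006 = 0, i.e. α is a root of g(x) = (x - 2)^3 - 1006 = x^3 - 6x^2 + 12x - 1014. Since g(x) = h(x - 2) where h(x) = x^3 - 1006, and h is irreducible over Q (because 1006 is not a perfect cube, so h has no rational root, and a monic cubic with no rational root is irreducible), g is also irreducible (irreducibility is preserved under the substitution x → x - 2). Hence m_α(x) = x^3 - 6x^2 + 12x - 1014.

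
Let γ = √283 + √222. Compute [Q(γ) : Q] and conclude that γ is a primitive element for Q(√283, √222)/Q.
[Q(γ) : Q] = 4 (equivalently, Q(γ) = Q(√283, √222))

Obviously Q(γ) ⊆ Q(√283, √222), and [Q(√283, √222):Q] = 4 (since 283, 222 are distinct squarefree integers > 1 with 62826 not a perfect square). To show equality we compute the minimal polynomial of γ. From γ = √283 + √222: γ^2 = 283 + 2√(62826) + 222 = 505 + 2√(62826), so γ^2 - 505 = 2√(62826); squaring, (γ^2 - 505)^2 = 4·62826, i.e. γ^4 - 1010γ^2 + 255025 - 251304 = 0, i.e. γ^4 - 1010γ^2 + 3721 = 0. So γ is a root of x^4 - 1010x^2 + 3721. This polynomial is irreducible over Q: it has no rational root (each ±√283 ± √222 is irrational), and any factorization into two quadratics over Q would force √(62826) ∈ Q (pairing opposite roots) or √283, √222 ∈ Q (other pairings), all impossible. Hence [Q(γ):Q] = 4 = [Q(√283, √222):Q], so Q(γ) = Q(√283, √222).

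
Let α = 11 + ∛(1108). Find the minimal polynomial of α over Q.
m_α(x) = x^3 - 33x^2 + 363x - 2439

Set β = α - 11 = ∛(1108), so β^3 = 1108. Then (α - 11)^3 - 1108 = 0, i.e. α is a root of g(x) = (x - 11)^3 - 1108 = x^3 - 33x^2 + 363x - 2439. Since g(x) = h(x - 11) where h(x) = x^3 - 1108, and h is irreducible over Q (because 1108 is not a perfect cube, so h has no rational root, and a monic cubic with no rational root is irreducible), g is also irreducible (irreducibility is preserved under the substitution x → x - 11). Hence m_α(x) = x^3 - 33x^2 + 363x - 2439.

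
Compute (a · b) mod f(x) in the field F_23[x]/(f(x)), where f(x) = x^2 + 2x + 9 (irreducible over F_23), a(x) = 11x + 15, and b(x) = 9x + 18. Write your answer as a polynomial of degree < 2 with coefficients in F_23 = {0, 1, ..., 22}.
a · b ≡ 20x (mod f(x))

Multiply in F_23[x]: a(x)·b(x) = (11x + 15)·(9x + 18) = 7x^2 + 11x + 17. This has degree ≥ 2, so divide by f(x) over F_23: 7x^2 + 11x + 17 = (7)·(x^2 + 2x + 9) + (20x). Hence a·b ≡ 20x (mod f). (F_23[x]/(f) is a field with 23^2 = 529 elements since f is irreducible of degree 2.)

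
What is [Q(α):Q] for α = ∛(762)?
[Q(α):Q] = 3

The minimal polynomial of α is x^3 - 762, irreducible over Q since 762 is not a perfect cube (so x^3 - 762 has no rational root). Hence [Q(α):Q] = deg(m_α) = 3.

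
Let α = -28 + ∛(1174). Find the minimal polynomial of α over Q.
m_α(x) = x^3 + 84x^2 + 2352x + 20778

Set β = α + 28 = ∛(1174), so β^3 = 1174. Then (α + 28)^3 - 1174 = 0, i.e. α is a root of g(x) = (x + 28)^3 - 1174 = x^3 + 84x^2 + 2352x + 20778. Since g(x) = h(x + 28) where h(x) = x^3 - 1174, and h is irreducible over Q (because 1174 is not a perfect cube, so h has no rational root, and a monic cubic with no rational root is irreducible), g is also irreducible (irreducibility is preserved under the substitution x → x + 28). Hence m_α(x) = x^3 + 84x^2 + 2352x + 20778.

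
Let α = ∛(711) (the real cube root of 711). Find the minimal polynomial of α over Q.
m_α(x) = x^3 - 711

α satisfies α^3 = 711, so x^3 - 711 annihilates α. By the rational root test, a rational root p/q (in lowest terms) of x^3 - 711 would satisfy p^3 = 711 q^3, forcing q = 1 and p^3 = 711; but 711 is not a perfect cube, contradiction. A monic cubic over Q with no rational root is irreducible (any nontrivial factorization would include a linear factor). Hence x^3 - 711 is the minimal polynomial of α, and in particular [Q(α):Q] = 3.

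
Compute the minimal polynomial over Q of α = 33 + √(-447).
m_α(x) = x^2 - 66x + 1536

From α - 33 = √(-447), squaring gives (α - 33)^2 = -447, i.e. α^2 - 66α + 1089 = -447, so α^2 - 66α + 1536 = 0. The discriminant of x^2 - 66x + 1536 is (-66)^2 - 4·(1536) = 4356 - 6144 = -1788, and 4·(-447) is not a perfect square in Q since -447 is squarefree and ≠ 1. Hence x^2 - 66x + 1536 is irreducible over Q and is the minimal polynomial of α.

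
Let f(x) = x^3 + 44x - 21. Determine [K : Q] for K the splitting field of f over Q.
[K : Q] = 6

By the rational root test, any rational root of the monic integer polynomial f(x) = x^3 + 44x - 21 must be an integer dividing the constant term -21, i.e. one of ±{1, 3, 7, 21}. Evaluating: f(1) = 24, f(-1) = -66, f(3) = 138, f(-3) = -180, f(7) = 630, f(-7) = -672, f(21) = 10164, f(-21) = -10206; none is 0, so f has no rational root and is therefore irreducible over Q (a cubic with no linear factor over a field is irreducible). For an irreducible cubic, the Galois group is A_3 or S_3 according as the discriminant disc(f) = -4a^3 - 27b^2 = -4·(44)^3 - 27·(-21)^2 = -352643 is or is not a square in Q. Here disc(f) = -352643 is not a perfect square in Q, so the Galois group of f over Q is not contained in A_3 and must be all of S_3. The splitting field has degree |S_3| = 6 over Q, so [K : Q] = 6.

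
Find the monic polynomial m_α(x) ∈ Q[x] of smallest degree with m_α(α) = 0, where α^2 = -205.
m_α(x) = x^2 + 205

α satisfies α^2 + 205 = 0, so x^2 + 205 annihilates α. Since d = -205 is squarefree and ≠ 1, it is not a perfect square in Q, so x^2 + 205 has no rational root and is therefore irreducible over Q (a degree-2 polynomial over a field is irreducible iff it has no root). Hence m_α(x) = x^2 + 205.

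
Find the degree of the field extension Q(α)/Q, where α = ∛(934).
[Q(α):Q] = 3

The minimal polynomial of α is x^3 - 934, irreducible over Q since 934 is not a perfect cube (so x^3 - 934 has no rational root). Hence [Q(α):Q] = deg(m_α) = 3.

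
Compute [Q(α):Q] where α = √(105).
[Q(α):Q] = 2

[Q(α):Q] equals the degree of the minimal polynomial of α. Here α^2 = 105 and x^2 - 105 is irreducible (d = 105 is squarefree, ≠ 1, hence not a square), so deg(m_α) = 2. Thus [Q(α):Q] = 2.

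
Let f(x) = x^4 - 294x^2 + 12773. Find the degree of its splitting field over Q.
[K : Q] = 4

Solving the quadratic in x^2: x^2 = (294 ± √(294^2 - 4·12773))/2 = (294 ± √35344)/2 = (294 ± 188)/2, giving x^2 = 241 or x^2 = 53. So f(x) = (x^2 - 241)(x^2 - 53) and the roots of f are ±√241, ±√53. Hence the splitting field is K = Q(√241, √53). Since 241 and 53 are distinct squarefree integers > 1, their product 12773 is not a perfect square, so √53 ∉ Q(√241). By the tower law [K:Q] = [Q(√241,√53):Q(√241)] · [Q(√241):Q] = 2 · 2 = 4.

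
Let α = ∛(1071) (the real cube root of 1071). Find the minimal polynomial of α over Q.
m_α(x) = x^3 - 1071

α satisfies α^3 = 1071, so x^3 - 1071 annihilates α. By the rational root test, a rational root p/q (in lowest terms) of x^3 - 1071 would satisfy p^3 = 1071 q^3, forcing q = 1 and p^3 = 1071; but 1071 is not a perfect cube, contradiction. A monic cubic over Q with no rational root is irreducible (any nontrivial factorization would include a linear factor). Hence x^3 - 1071 is the minimal polynomial of α, and in particular [Q(α):Q] = 3.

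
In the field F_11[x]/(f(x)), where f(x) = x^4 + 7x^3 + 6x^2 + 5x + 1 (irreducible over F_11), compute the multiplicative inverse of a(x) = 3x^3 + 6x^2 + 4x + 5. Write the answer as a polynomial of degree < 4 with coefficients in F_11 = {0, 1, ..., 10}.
a(x)^(-1) ≡ 6x^3 + 7x^2 + 4x + 5 (mod f(x))

Since f is irreducible over F_11, F_11[x]/(f) is a field and a(x) ≠ 0 has an inverse. Apply the extended Euclidean algorithm to f(x) and a(x) in F_11[x]: f(x) = (4x + 9)·a(x) + (2x^2 + 4x);  a(x) = (7x)·(2x^2 + 4x) + (4x + 5);  (2x^2 + 4x) = (6x + 10)·(4x + 5) + (5). The last nonzero remainder is the constant 5 = gcd(f, a) in F_11. Back-substituting through the division chain expresses 5 = s(x)·a(x) + t(x)·f(x) with s(x) ≡ 8x^3 + 2x^2 + 9x + 3 (mod f), so (8x^3 + 2x^2 + 9x + 3)·a(x) ≡ 5 (mod f). Multiplying by 5^(-1) ≡ 9 in F_11 gives a(x)^(-1) ≡ 9·(8x^3 + 2x^2 + 9x + 3) ≡ 6x^3 + 7x^2 + 4x + 5 (mod f). Check: (3x^3 + 6x^2 + 4x + 5)·(6x^3 + 7x^2 + 4x + 5) = 7x^6 + 2x^5 + x^4 + 9x^3 + 4x^2 + 7x + 3 ≡ 1 (mod x^4 + 7x^3 + 6x^2 + 5x + 1).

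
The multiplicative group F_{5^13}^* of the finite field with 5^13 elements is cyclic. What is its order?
|F_{5^13}^*| = 1220703124

F_{5^13} has 5^13 = 1220703125 elements; its multiplicative group consists of all nonzero elements, so |F_{5^13}^*| = 1220703125 - 1 = 1220703124. (It is cyclic since any finite subgroup of the multiplicative group of a field is cyclic.)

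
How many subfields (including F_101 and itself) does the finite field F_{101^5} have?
F_{101^5} has 2 subfields

The subfields of F_{p^n} are exactly the fields F_{p^d} for d | n (each is the fixed field of the unique index-d subgroup of Gal(F_{p^n}/F_p) ≅ Z/nZ). The divisors of n = 5 are {1, 5}, giving 2 subfields: F_{101^1}, F_{101^5}.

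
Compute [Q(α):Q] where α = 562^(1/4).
[Q(α):Q] = 4

α is a root of x^4 - 562. By Eisenstein's criterion at the prime p = 2 (which divides the constant term 562 but p^2 = 4 does not, since 562 is squarefree), x^4 - 562 is irreducible over Q. Hence [Q(α):Q] = 4.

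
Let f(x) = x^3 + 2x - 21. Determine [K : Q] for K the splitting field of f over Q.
[K : Q] = 6

By the rational root test, any rational root of the monic integer polynomial f(x) = x^3 + 2x - 21 must be an integer dividing the constant term -21, i.e. one of ±{1, 3, 7, 21}. Evaluating: f(1) = -18, f(-1) = -24, f(3) = 12, f(-3) = -54, f(7) = 336, f(-7) = -378, f(21) = 9282, f(-21) = -9324; none is 0, so f has no rational root and is therefore irreducible over Q (a cubic with no linear factor over a field is irreducible). For an irreducible cubic, the Galois group is A_3 or S_3 according as the discriminant disc(f) = -4a^3 - 27b^2 = -4·(2)^3 - 27·(-21)^2 = -11939 is or is not a square in Q. Here disc(f) = -11939 is not a perfect square in Q, so the Galois group of f over Q is not contained in A_3 and must be all of S_3. The splitting field has degree |S_3| = 6 over Q, so [K : Q] = 6.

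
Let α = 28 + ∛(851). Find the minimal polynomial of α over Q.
m_α(x) = x^3 - 84x^2 + 2352x - 22803

Set β = α - 28 = ∛(851), so β^3 = 851. Then (α - 28)^3 - 851 = 0, i.e. α is a root of g(x) = (x - 28)^3 - 851 = x^3 - 84x^2 + 2352x - 22803. Since g(x) = h(x - 28) where h(x) = x^3 - 851, and h is irreducible over Q (because 851 is not a perfect cube, so h has no rational root, and a monic cubic with no rational root is irreducible), g is also irreducible (irreducibility is preserved under the substitution x → x - 28). Hence m_α(x) = x^3 - 84x^2 + 2352x - 22803.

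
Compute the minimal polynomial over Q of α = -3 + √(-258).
m_α(x) = x^2 + 6x + 267

From α + 3 = √(-258), squaring gives (α + 3)^2 = -258, i.e. α^2 + 6α + 9 = -258, so α^2 + 6α + 267 = 0. The discriminant of x^2 + 6x + 267 is (6)^2 - 4·(267) = 36 - 1068 = -1032, and 4·(-258) is not a perfect square in Q since -258 is squarefree and ≠ 1. Hence x^2 + 6x + 267 is irreducible over Q and is the minimal polynomial of α.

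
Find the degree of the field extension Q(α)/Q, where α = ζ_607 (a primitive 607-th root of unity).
[Q(α):Q] = 606

The minimal polynomial of ζ_607 over Q is the 607-th cyclotomic polynomial Φ_607(x), which is irreducible over Q and has degree φ(607) = 606. Hence [Q(α):Q] = φ(607) = 606.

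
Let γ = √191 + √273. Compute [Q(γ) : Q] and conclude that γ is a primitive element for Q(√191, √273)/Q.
[Q(γ) : Q] = 4 (equivalently, Q(γ) = Q(√191, √273))

Obviously Q(γ) ⊆ Q(√191, √273), and [Q(√191, √273):Q] = 4 (since 191, 273 are distinct squarefree integers > 1 with 52143 not a perfect square). To show equality we compute the minimal polynomial of γ. From γ = √191 + √273: γ^2 = 191 + 2√(52143) + 273 = 464 + 2√(52143), so γ^2 - 464 = 2√(52143); squaring, (γ^2 - 464)^2 = 4·52143, i.e. γ^4 - 928γ^2 + 215296 - 208572 = 0, i.e. γ^4 - 928γ^2 + 6724 = 0. So γ is a root of x^4 - 928x^2 + 6724. This polynomial is irreducible over Q: it has no rational root (each ±√191 ± √273 is irrational), and any factorization into two quadratics over Q would force √(52143) ∈ Q (pairing opposite roots) or √191, √273 ∈ Q (other pairings), all impossible. Hence [Q(γ):Q] = 4 = [Q(√191, √273):Q], so Q(γ) = Q(√191, √273).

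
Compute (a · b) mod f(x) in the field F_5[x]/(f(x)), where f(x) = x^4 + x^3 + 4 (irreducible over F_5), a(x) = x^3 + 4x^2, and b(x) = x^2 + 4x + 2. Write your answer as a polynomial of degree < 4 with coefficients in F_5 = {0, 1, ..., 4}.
a · b ≡ x^3 + 3x^2 + x + 2 (mod f(x))

Multiply in F_5[x]: a(x)·b(x) = (x^3 + 4x^2)·(x^2 + 4x + 2) = x^5 + 3x^4 + 3x^3 + 3x^2. This has degree ≥ 4, so divide by f(x) over F_5: x^5 + 3x^4 + 3x^3 + 3x^2 = (x + 2)·(x^4 + x^3 + 4) + (x^3 + 3x^2 + x + 2). Hence a·b ≡ x^3 + 3x^2 + x + 2 (mod f). (F_5[x]/(f) is a field with 5^4 = 625 elements since f is irreducible of degree 4.)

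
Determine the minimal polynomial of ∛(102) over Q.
m_α(x) = x^3 - 102

α satisfies α^3 = 102, so x^3 - 102 annihilates α. By the rational root test, a rational root p/q (in lowest terms) of x^3 - 102 would satisfy p^3 = 102 q^3, forcing q = 1 and p^3 = 102; but 102 is not a perfect cube, contradiction. A monic cubic over Q with no rational root is irreducible (any nontrivial factorization would include a linear factor). Hence x^3 - 102 is the minimal polynomial of α, and in particular [Q(α):Q] = 3.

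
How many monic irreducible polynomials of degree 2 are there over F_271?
There are 36585 monic irreducible polynomials of degree 2 over F_271

Each element of F_{271^2} that lies in no proper subfield is a root of exactly one monic irreducible of degree 2 over F_271, and each such polynomial has 2 distinct roots in F_{271^2}. By Möbius inversion the count is N_271(2) = (1/2) Σ_{d|2} μ(2/d) · 271^d = (1/2)(μ(2)·271^1 + μ(1)·271^2) = 73170/2 = 36585.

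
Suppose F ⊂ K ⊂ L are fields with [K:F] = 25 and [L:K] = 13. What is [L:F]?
[L:F] = 325

The tower law says that for any tower of field extensions F ⊂ K ⊂ L with finite degrees, [L:F] = [L:K] · [K:F]. Here this gives [L:F] = 13 · 25 = 325.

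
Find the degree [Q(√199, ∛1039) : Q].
[Q(√199, ∛1039) : Q] = 6

Let L = Q(√199, ∛1039). Since Q(√199) ⊂ L and [Q(√199):Q] = 2, the tower law gives 2 | [L:Q]. Likewise Q(∛1039) ⊂ L with [Q(∛1039):Q] = 3 (because 1039 is not a perfect cube), so 3 | [L:Q]. As gcd(2,3) = 1, [L:Q] is divisible by 6. Conversely L is generated over Q by √199 and ∛1039, so [L:Q] ≤ 2·3 = 6. Therefore [Q(√199, ∛1039) : Q] = 6.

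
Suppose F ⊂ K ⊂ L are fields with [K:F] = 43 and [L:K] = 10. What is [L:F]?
[L:F] = 430

The tower law says that for any tower of field extensions F ⊂ K ⊂ L with finite degrees, [L:F] = [L:K] · [K:F]. Here this gives [L:F] = 10 · 43 = 430.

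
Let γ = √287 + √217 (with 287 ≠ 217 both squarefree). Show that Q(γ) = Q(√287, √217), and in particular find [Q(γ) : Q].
[Q(γ) : Q] = 4 (equivalently, Q(γ) = Q(√287, √217))

Obviously Q(γ) ⊆ Q(√287, √217), and [Q(√287, √217):Q] = 4 (since 287, 217 are distinct squarefree integers > 1 with 62279 not a perfect square). To show equality we compute the minimal polynomial of γ. From γ = √287 + √217: γ^2 = 287 + 2√(62279) + 217 = 504 + 2√(62279), so γ^2 - 504 = 2√(62279); squaring, (γ^2 - 504)^2 = 4·62279, i.e. γ^4 - 1008γ^2 + 254016 - 249116 = 0, i.e. γ^4 - 1008γ^2 + 4900 = 0. So γ is a root of x^4 - 1008x^2 + 4900. This polynomial is irreducible over Q: it has no rational root (each ±√287 ± √217 is irrational), and any factorization into two quadratics over Q would force √(62279) ∈ Q (pairing opposite roots) or √287, √217 ∈ Q (other pairings), all impossible. Hence [Q(γ):Q] = 4 = [Q(√287, √217):Q], so Q(γ) = Q(√287, √217).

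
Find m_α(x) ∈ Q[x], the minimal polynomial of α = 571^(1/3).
m_α(x) = x^3 - 571

α satisfies α^3 = 571, so x^3 - 571 annihilates α. By the rational root test, a rational root p/q (in lowest terms) of x^3 - 571 would satisfy p^3 = 571 q^3, forcing q = 1 and p^3 = 571; but 571 is not a perfect cube, contradiction. A monic cubic over Q with no rational root is irreducible (any nontrivial factorization would include a linear factor). Hence x^3 - 571 is the minimal polynomial of α, and in particular [Q(α):Q] = 3.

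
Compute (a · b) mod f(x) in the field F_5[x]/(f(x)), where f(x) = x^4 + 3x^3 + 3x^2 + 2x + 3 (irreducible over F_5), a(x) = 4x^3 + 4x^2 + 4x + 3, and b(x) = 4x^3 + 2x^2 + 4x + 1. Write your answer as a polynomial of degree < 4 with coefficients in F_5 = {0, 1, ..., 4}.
a · b ≡ 3x^3 + 4x^2 + 1 (mod f(x))

Multiply in F_5[x]: a(x)·b(x) = (4x^3 + 4x^2 + 4x + 3)·(4x^3 + 2x^2 + 4x + 1) = x^6 + 4x^5 + x^2 + x + 3. This has degree ≥ 4, so divide by f(x) over F_5: x^6 + 4x^5 + x^2 + x + 3 = (x^2 + x + 4)·(x^4 + 3x^3 + 3x^2 + 2x + 3) + (3x^3 + 4x^2 + 1). Hence a·b ≡ 3x^3 + 4x^2 + 1 (mod f). (F_5[x]/(f) is a field with 5^4 = 625 elements since f is irreducible of degree 4.)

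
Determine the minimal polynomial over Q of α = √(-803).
m_α(x) = x^2 + 803

α satisfies α^2 + 803 = 0, so x^2 + 803 annihilates α. Since d = -803 is squarefree and ≠ 1, it is not a perfect square in Q, so x^2 + 803 has no rational root and is therefore irreducible over Q (a degree-2 polynomial over a field is irreducible iff it has no root). Hence m_α(x) = x^2 + 803.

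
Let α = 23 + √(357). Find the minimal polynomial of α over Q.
m_α(x) = x^2 - 46x + 172

From α - 23 = √(357), squaring gives (α - 23)^2 = 357, i.e. α^2 - 46α + 529 = 357, so α^2 - 46α + 172 = 0. The discriminant of x^2 - 46x + 172 is (-46)^2 - 4·(172) = 2116 - 688 = 1428, and 4·(357) is not a perfect square in Q since 357 is squarefree and ≠ 1. Hence x^2 - 46x + 172 is irreducible over Q and is the minimal polynomial of α.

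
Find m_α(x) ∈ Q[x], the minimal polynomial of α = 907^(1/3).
m_α(x) = x^3 - 907

α satisfies α^3 = 907, so x^3 - 907 annihilates α. By the rational root test, a rational root p/q (in lowest terms) of x^3 - 907 would satisfy p^3 = 907 q^3, forcing q = 1 and p^3 = 907; but 907 is not a perfect cube, contradiction. A monic cubic over Q with no rational root is irreducible (any nontrivial factorization would include a linear factor). Hence x^3 - 907 is the minimal polynomial of α, and in particular [Q(α):Q] = 3.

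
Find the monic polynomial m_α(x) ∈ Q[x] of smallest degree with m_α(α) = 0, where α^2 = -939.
m_α(x) = x^2 + 939

α satisfies α^2 + 939 = 0, so x^2 + 939 annihilates α. Since d = -939 is squarefree and ≠ 1, it is not a perfect square in Q, so x^2 + 939 has no rational root and is therefore irreducible over Q (a degree-2 polynomial over a field is irreducible iff it has no root). Hence m_α(x) = x^2 + 939.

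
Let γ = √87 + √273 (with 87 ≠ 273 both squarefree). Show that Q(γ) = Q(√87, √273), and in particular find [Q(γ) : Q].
[Q(γ) : Q] = 4 (equivalently, Q(γ) = Q(√87, √273))

Obviously Q(γ) ⊆ Q(√87, √273), and [Q(√87, √273):Q] = 4 (since 87, 273 are distinct squarefree integers > 1 with 23751 not a perfect square). To show equality we compute the minimal polynomial of γ. From γ = √87 + √273: γ^2 = 87 + 2√(23751) + 273 = 360 + 2√(23751), so γ^2 - 360 = 2√(23751); squaring, (γ^2 - 360)^2 = 4·23751, i.e. γ^4 - 720γ^2 + 129600 - 95004 = 0, i.e. γ^4 - 720γ^2 + 34596 = 0. So γ is a root of x^4 - 720x^2 + 34596. This polynomial is irreducible over Q: it has no rational root (each ±√87 ± √273 is irrational), and any factorization into two quadratics over Q would force √(23751) ∈ Q (pairing opposite roots) or √87, √273 ∈ Q (other pairings), all impossible. Hence [Q(γ):Q] = 4 = [Q(√87, √273):Q], so Q(γ) = Q(√87, √273).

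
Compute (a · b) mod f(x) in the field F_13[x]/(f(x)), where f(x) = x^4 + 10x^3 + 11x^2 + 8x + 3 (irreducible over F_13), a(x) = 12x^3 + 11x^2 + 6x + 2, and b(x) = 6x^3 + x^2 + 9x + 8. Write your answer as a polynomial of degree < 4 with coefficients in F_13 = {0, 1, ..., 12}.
a · b ≡ 11x^3 + 3x^2 + 6x + 9 (mod f(x))

Multiply in F_13[x]: a(x)·b(x) = (12x^3 + 11x^2 + 6x + 2)·(6x^3 + x^2 + 9x + 8) = 7x^6 + 12x^4 + 5x^3 + x^2 + x + 3. This has degree ≥ 4, so divide by f(x) over F_13: 7x^6 + 12x^4 + 5x^3 + x^2 + x + 3 = (7x^2 + 8x + 11)·(x^4 + 10x^3 + 11x^2 + 8x + 3) + (11x^3 + 3x^2 + 6x + 9). Hence a·b ≡ 11x^3 + 3x^2 + 6x + 9 (mod f). (F_13[x]/(f) is a field with 13^4 = 28561 elements since f is irreducible of degree 4.)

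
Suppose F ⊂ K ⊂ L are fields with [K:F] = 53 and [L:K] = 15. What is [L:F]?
[L:F] = 795

The tower law says that for any tower of field extensions F ⊂ K ⊂ L with finite degrees, [L:F] = [L:K] · [K:F]. Here this gives [L:F] = 15 · 53 = 795.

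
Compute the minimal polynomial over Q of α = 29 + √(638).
m_α(x) = x^2 - 58x + 203

From α - 29 = √(638), squaring gives (α - 29)^2 = 638, i.e. α^2 - 58α + 841 = 638, so α^2 - 58α + 203 = 0. The discriminant of x^2 - 58x + 203 is (-58)^2 - 4·(203) = 3364 - 812 = 2552, and 4·(638) is not a perfect square in Q since 638 is squarefree and ≠ 1. Hence x^2 - 58x + 203 is irreducible over Q and is the minimal polynomial of α.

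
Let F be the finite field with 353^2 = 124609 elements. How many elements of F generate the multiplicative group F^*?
There are φ(124608) = 37120 primitive elements

F_q^* is cyclic of order q - 1 = 124608. A cyclic group of order m has exactly φ(m) generators. Here m = 124608 = 2^6 · 3 · 11 · 59, so the number of primitive elements is φ(124608) = 37120.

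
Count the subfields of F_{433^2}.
F_{433^2} has 2 subfields

The subfields of F_{p^n} are exactly the fields F_{p^d} for d | n (each is the fixed field of the unique index-d subgroup of Gal(F_{p^n}/F_p) ≅ Z/nZ). The divisors of n = 2 are {1, 2}, giving 2 subfields: F_{433^1}, F_{433^2}.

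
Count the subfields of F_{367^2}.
F_{367^2} has 2 subfields

The subfields of F_{p^n} are exactly the fields F_{p^d} for d | n (each is the fixed field of the unique index-d subgroup of Gal(F_{p^n}/F_p) ≅ Z/nZ). The divisors of n = 2 are {1, 2}, giving 2 subfields: F_{367^1}, F_{367^2}.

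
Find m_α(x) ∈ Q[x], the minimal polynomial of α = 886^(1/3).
m_α(x) = x^3 - 886

α satisfies α^3 = 886, so x^3 - 886 annihilates α. By the rational root test, a rational root p/q (in lowest terms) of x^3 - 886 would satisfy p^3 = 886 q^3, forcing q = 1 and p^3 = 886; but 886 is not a perfect cube, contradiction. A monic cubic over Q with no rational root is irreducible (any nontrivial factorization would include a linear factor). Hence x^3 - 886 is the minimal polynomial of α, and in particular [Q(α):Q] = 3.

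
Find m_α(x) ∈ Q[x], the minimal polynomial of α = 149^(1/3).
m_α(x) = x^3 - 149

α satisfies α^3 = 149, so x^3 - 149 annihilates α. By the rational root test, a rational root p/q (in lowest terms) of x^3 - 149 would satisfy p^3 = 149 q^3, forcing q = 1 and p^3 = 149; but 149 is not a perfect cube, contradiction. A monic cubic over Q with no rational root is irreducible (any nontrivial factorization would include a linear factor). Hence x^3 - 149 is the minimal polynomial of α, and in particular [Q(α):Q] = 3.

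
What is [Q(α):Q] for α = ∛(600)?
[Q(α):Q] = 3

The minimal polynomial of α is x^3 - 600, irreducible over Q since 600 is not a perfect cube (so x^3 - 600 has no rational root). Hence [Q(α):Q] = deg(m_α) = 3.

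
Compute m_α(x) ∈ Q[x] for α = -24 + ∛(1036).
m_α(x) = x^3 + 72x^2 + 1728x + 12788

Set β = α + 24 = ∛(1036), so β^3 = 1036. Then (α + 24)^3 - 1036 = 0, i.e. α is a root of g(x) = (x + 24)^3 - 1036 = x^3 + 72x^2 + 1728x + 12788. Since g(x) = h(x + 24) where h(x) = x^3 - 1036, and h is irreducible over Q (because 1036 is not a perfect cube, so h has no rational root, and a monic cubic with no rational root is irreducible), g is also irreducible (irreducibility is preserved under the substitution x → x + 24). Hence m_α(x) = x^3 + 72x^2 + 1728x + 12788.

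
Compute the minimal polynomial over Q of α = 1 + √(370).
m_α(x) = x^2 - 2x - 369

From α - 1 = √(370), squaring gives (α - 1)^2 = 370, i.e. α^2 - 2α + 1 = 370, so α^2 - 2α - 369 = 0. The discriminant of x^2 - 2x - 369 is (-2)^2 - 4·(-369) = 4 + 1476 = 1480, and 4·(370) is not a perfect square in Q since 370 is squarefree and ≠ 1. Hence x^2 - 2x - 369 is irreducible over Q and is the minimal polynomial of α.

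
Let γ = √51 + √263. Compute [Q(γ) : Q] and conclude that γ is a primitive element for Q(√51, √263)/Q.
[Q(γ) : Q] = 4 (equivalently, Q(γ) = Q(√51, √263))

Obviously Q(γ) ⊆ Q(√51, √263), and [Q(√51, √263):Q] = 4 (since 51, 263 are distinct squarefree integers > 1 with 13413 not a perfect square). To show equality we compute the minimal polynomial of γ. From γ = √51 + √263: γ^2 = 51 + 2√(13413) + 263 = 314 + 2√(13413), so γ^2 - 314 = 2√(13413); squaring, (γ^2 - 314)^2 = 4·13413, i.e. γ^4 - 628γ^2 + 98596 - 53652 = 0, i.e. γ^4 - 628γ^2 + 44944 = 0. So γ is a root of x^4 - 628x^2 + 44944. This polynomial is irreducible over Q: it has no rational root (each ±√51 ± √263 is irrational), and any factorization into two quadratics over Q would force √(13413) ∈ Q (pairing opposite roots) or √51, √263 ∈ Q (other pairings), all impossible. Hence [Q(γ):Q] = 4 = [Q(√51, √263):Q], so Q(γ) = Q(√51, √263).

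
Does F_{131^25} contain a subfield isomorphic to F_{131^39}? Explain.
No: F_{131^39} is not a subfield of F_{131^25}

F_{p^m} embeds in F_{p^n} iff m | n. Here 39 ∤ 25 (since 25 = 0·39 + 25 with remainder 25 ≠ 0), so F_{131^39} is not a subfield of F_{131^25}. Equivalently: if it were, the tower law would give 39 = [F_{131^39}:F_131] dividing [F_{131^25}:F_131] = 25, contradiction.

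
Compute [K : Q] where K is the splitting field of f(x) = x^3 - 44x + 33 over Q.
[K : Q] = 6

By the rational root test, any rational root of the monic integer polynomial f(x) = x^3 - 44x + 33 must be an integer dividing the constant term 33, i.e. one of ±{1, 3, 11, 33}. Evaluating: f(1) = -10, f(-1) = 76, f(3) = -72, f(-3) = 138, f(11) = 880, f(-11) = -814, f(33) = 34518, f(-33) = -34452; none is 0, so f has no rational root and is therefore irreducible over Q (a cubic with no linear factor over a field is irreducible). For an irreducible cubic, the Galois group is A_3 or S_3 according as the discriminant disc(f) = -4a^3 - 27b^2 = -4·(-44)^3 - 27·(33)^2 = 311333 is or is not a square in Q. Here disc(f) = 311333 is not a perfect square in Q, so the Galois group of f over Q is not contained in A_3 and must be all of S_3. The splitting field has degree |S_3| = 6 over Q, so [K : Q] = 6.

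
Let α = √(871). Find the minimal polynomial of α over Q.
m_α(x) = x^2 - 871

α satisfies α^2 - 871 = 0, so x^2 - 871 annihilates α. Since d = 871 is squarefree and ≠ 1, it is not a perfect square in Q, so x^2 - 871 has no rational root and is therefore irreducible over Q (a degree-2 polynomial over a field is irreducible iff it has no root). Hence m_α(x) = x^2 - 871.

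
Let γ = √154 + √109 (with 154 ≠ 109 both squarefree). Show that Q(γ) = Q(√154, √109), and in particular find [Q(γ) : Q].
[Q(γ) : Q] = 4 (equivalently, Q(γ) = Q(√154, √109))

Obviously Q(γ) ⊆ Q(√154, √109), and [Q(√154, √109):Q] = 4 (since 154, 109 are distinct squarefree integers > 1 with 16786 not a perfect square). To show equality we compute the minimal polynomial of γ. From γ = √154 + √109: γ^2 = 154 + 2√(16786) + 109 = 263 + 2√(16786), so γ^2 - 263 = 2√(16786); squaring, (γ^2 - 263)^2 = 4·16786, i.e. γ^4 - 526γ^2 + 69169 - 67144 = 0, i.e. γ^4 - 526γ^2 + 2025 = 0. So γ is a root of x^4 - 526x^2 + 2025. This polynomial is irreducible over Q: it has no rational root (each ±√154 ± √109 is irrational), and any factorization into two quadratics over Q would force √(16786) ∈ Q (pairing opposite roots) or √154, √109 ∈ Q (other pairings), all impossible. Hence [Q(γ):Q] = 4 = [Q(√154, √109):Q], so Q(γ) = Q(√154, √109).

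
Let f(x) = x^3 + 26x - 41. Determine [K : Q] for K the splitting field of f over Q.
[K : Q] = 6

By the rational root test, any rational root of the monic integer polynomial f(x) = x^3 + 26x - 41 must be an integer dividing the constant term -41, i.e. one of ±{1, 41}. Evaluating: f(1) = -14, f(-1) = -68, f(41) = 69946, f(-41) = -70028; none is 0, so f has no rational root and is therefore irreducible over Q (a cubic with no linear factor over a field is irreducible). For an irreducible cubic, the Galois group is A_3 or S_3 according as the discriminant disc(f) = -4a^3 - 27b^2 = -4·(26)^3 - 27·(-41)^2 = -115691 is or is not a square in Q. Here disc(f) = -115691 is not a perfect square in Q, so the Galois group of f over Q is not contained in A_3 and must be all of S_3. The splitting field has degree |S_3| = 6 over Q, so [K : Q] = 6.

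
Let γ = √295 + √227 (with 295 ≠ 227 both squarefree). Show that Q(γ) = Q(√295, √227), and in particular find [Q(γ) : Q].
[Q(γ) : Q] = 4 (equivalently, Q(γ) = Q(√295, √227))

Obviously Q(γ) ⊆ Q(√295, √227), and [Q(√295, √227):Q] = 4 (since 295, 227 are distinct squarefree integers > 1 with 66965 not a perfect square). To show equality we compute the minimal polynomial of γ. From γ = √295 + √227: γ^2 = 295 + 2√(66965) + 227 = 522 + 2√(66965), so γ^2 - 522 = 2√(66965); squaring, (γ^2 - 522)^2 = 4·66965, i.e. γ^4 - 1044γ^2 + 272484 - 267860 = 0, i.e. γ^4 - 1044γ^2 + 4624 = 0. So γ is a root of x^4 - 1044x^2 + 4624. This polynomial is irreducible over Q: it has no rational root (each ±√295 ± √227 is irrational), and any factorization into two quadratics over Q would force √(66965) ∈ Q (pairing opposite roots) or √295, √227 ∈ Q (other pairings), all impossible. Hence [Q(γ):Q] = 4 = [Q(√295, √227):Q], so Q(γ) = Q(√295, √227).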